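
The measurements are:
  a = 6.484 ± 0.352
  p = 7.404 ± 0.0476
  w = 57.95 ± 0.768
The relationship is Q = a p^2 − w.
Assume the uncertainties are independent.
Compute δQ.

Let h = a·p^2 = 355.4. δh/h = √((1·δa/a)² + (2·δp/p)²) = √(0.00295 + 0.000165) = 0.0558, so δh = 19.8.
Q = h − w: δQ = √(δh² + δw²) = √(393 + 0.590) = 19.8

19.8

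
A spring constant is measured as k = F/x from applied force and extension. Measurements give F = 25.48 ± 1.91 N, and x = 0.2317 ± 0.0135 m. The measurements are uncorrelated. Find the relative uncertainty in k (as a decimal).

0.0949

Since k is a product/quotient, work with relative uncertainties:
  (1·δF/F)² = (1×0.0750)² = 0.00562;  (-1·δx/x)² = (-1×0.0583)² = 0.00339
δk/k = √(0.00901) = 0.0949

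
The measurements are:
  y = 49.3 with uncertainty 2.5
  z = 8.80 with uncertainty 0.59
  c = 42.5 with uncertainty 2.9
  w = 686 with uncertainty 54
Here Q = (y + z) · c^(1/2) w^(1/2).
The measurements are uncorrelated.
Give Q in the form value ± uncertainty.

9920 ± 678

Let u = y + z = 58.1. δu = √(δy² + δz²) = √(6.25 + 0.348) = 2.57, so δu/u = 0.0442.
Q is then a monomial in u, c, w:
δQ/Q = √((δu/u)² + (½·δc/c)² + (½·δw/w)²) = √(0.00195 + 0.00116 + 0.00155) = 0.0683
Q = 9920, so δQ = 0.0683 × 9920 = 678.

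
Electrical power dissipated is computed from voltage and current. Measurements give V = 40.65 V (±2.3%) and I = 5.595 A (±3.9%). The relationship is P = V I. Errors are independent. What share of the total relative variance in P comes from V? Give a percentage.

(δP/P)² = (1·δV/V)² + (1·δI/I)²
  V term: (1×0.0230)² = 0.000529
  I term: (1×0.0390)² = 0.00152
Total = 0.00205. Share from V = 0.000529/0.00205 = 0.258.

25.8%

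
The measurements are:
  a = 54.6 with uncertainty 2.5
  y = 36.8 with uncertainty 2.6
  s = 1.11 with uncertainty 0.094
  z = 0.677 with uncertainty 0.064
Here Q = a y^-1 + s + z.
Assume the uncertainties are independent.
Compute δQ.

0.169

Let p = a·y^-1 = 1.48. δp/p = √((1·δa/a)² + (-1·δy/y)²) = √(0.00210 + 0.00499) = 0.0842, so δp = 0.125.
Q = p + s + z: δQ = √(δp² + δs² + δz²) = √(0.0156 + 0.00884 + 0.00410) = 0.169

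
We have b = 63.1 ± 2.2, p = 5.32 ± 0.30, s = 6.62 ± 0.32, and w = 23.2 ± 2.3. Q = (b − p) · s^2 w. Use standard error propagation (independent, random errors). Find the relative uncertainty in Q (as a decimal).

0.144

Let u = b − p = 57.8. δu = √(δb² + δp²) = √(4.84 + 0.0900) = 2.22, so δu/u = 0.0384.
Q is then a monomial in u, s, w:
δQ/Q = √((δu/u)² + (2·δs/s)² + (1·δw/w)²) = √(0.00148 + 0.00935 + 0.00983) = 0.144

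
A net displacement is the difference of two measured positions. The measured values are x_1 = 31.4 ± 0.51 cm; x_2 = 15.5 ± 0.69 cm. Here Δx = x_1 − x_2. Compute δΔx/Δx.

Absolute uncertainties add in quadrature for a linear combination:
  (δx_1)² = 0.260;  (δx_2)² = 0.476
δΔx = √(0.736) = 0.858 cm
Δx = 15.9 cm, so δΔx/Δx = 0.858/15.9 = 0.0540.

0.0540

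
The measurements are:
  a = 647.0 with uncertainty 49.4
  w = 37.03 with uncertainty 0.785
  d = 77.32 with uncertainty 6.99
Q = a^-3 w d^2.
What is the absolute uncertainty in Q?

0.000239

For a monomial Q ∝ a^-3, w, d^2, fractional errors add in quadrature:
  (-3·δa/a)² = (-3×0.0764)² = 0.0525;  (1·δw/w)² = (1×0.0212)² = 0.000449;  (2·δd/d)² = (2×0.0904)² = 0.0327
δQ/Q = √(0.0856) = 0.293
Q = 0.0008174, so δQ = 0.293 × 0.0008174 = 0.000239.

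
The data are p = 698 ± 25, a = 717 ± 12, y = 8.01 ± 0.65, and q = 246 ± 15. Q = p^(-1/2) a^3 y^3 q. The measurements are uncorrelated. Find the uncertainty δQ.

For a monomial Q ∝ p^(-1/2), a^3, y^3, q, fractional errors add in quadrature:
  (−½·δp/p)² = (-0.5×0.0358)² = 0.000321;  (3·δa/a)² = (3×0.0167)² = 0.00252;  (3·δy/y)² = (3×0.0811)² = 0.0593;  (1·δq/q)² = (1×0.0610)² = 0.00372
δQ/Q = √(0.0658) = 0.257
Q = 1.76e+12, so δQ = 0.257 × 1.76e+12 = 4.53e+11.

4.53e+11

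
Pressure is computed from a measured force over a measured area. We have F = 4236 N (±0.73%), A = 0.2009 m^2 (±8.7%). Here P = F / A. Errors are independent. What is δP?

Each factor contributes (exponent × relative error)² to (δP/P)²:
  (1·δF/F)² = (1×0.00730)² = 5.33e-05;  (-1·δA/A)² = (-1×0.0870)² = 0.00757
δP/P = √(0.00762) = 0.0873
P = 21090 Pa, so δP = 0.0873 × 21090 = 1840 Pa.

1840 Pa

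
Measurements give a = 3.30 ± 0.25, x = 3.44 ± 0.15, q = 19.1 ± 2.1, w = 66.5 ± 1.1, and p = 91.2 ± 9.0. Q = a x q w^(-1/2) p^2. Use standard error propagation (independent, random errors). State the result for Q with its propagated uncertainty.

(2.21 ± 0.536) × 10^5

Products/powers → add relative errors in quadrature, weighted by exponent:
  (1·δa/a)² = (1×0.0758)² = 0.00574;  (1·δx/x)² = (1×0.0436)² = 0.00190;  (1·δq/q)² = (1×0.110)² = 0.0121;  (−½·δw/w)² = (-0.5×0.0165)² = 6.84e-05;  (2·δp/p)² = (2×0.0987)² = 0.0390
δQ/Q = √(0.0588) = 0.242
Q = 2.21e+05, so δQ = 0.242 × 2.21e+05 = 53600.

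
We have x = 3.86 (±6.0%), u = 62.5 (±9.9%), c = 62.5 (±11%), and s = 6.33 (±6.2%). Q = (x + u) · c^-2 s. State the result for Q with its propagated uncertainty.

0.108 ± 0.0265

Let w = x + u = 66.4. δw = √(δx² + δu²) = √(0.0536 + 38.3) = 6.19, so δw/w = 0.0933.
Q is then a monomial in w, c, s:
δQ/Q = √((δw/w)² + (-2·δc/c)² + (1·δs/s)²) = √(0.00871 + 0.0484 + 0.00384) = 0.247
Q = 0.108, so δQ = 0.247 × 0.108 = 0.0265.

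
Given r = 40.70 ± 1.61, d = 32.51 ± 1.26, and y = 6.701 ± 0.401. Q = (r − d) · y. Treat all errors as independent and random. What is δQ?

Let u = r − d = 8.190. δu = √(δr² + δd²) = √(2.59 + 1.59) = 2.04, so δu/u = 0.250.
Q is then a monomial in u, y:
δQ/Q = √((δu/u)² + (1·δy/y)²) = √(0.0623 + 0.00358) = 0.257
Q = 54.88, so δQ = 0.257 × 54.88 = 14.1.

14.1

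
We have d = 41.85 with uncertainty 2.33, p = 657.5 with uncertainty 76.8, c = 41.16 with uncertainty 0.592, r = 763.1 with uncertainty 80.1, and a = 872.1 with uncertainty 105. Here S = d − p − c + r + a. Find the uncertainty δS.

For a sum/difference, combine absolute errors in quadrature:
  (δd)² = 5.43;  (δp)² = 5900;  (δc)² = 0.350;  (δr)² = 6420;  (δa)² = 11000
δS = √(23300) = 153

153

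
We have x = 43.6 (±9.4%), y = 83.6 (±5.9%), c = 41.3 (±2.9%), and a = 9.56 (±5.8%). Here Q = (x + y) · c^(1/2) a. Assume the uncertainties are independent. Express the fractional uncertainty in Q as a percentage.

Let u = x + y = 127. δu = √(δx² + δy²) = √(16.8 + 24.3) = 6.41, so δu/u = 0.0504.
Q is then a monomial in u, c, a:
δQ/Q = √((δu/u)² + (½·δc/c)² + (1·δa/a)²) = √(0.00254 + 0.000210 + 0.00336) = 0.0782

7.82%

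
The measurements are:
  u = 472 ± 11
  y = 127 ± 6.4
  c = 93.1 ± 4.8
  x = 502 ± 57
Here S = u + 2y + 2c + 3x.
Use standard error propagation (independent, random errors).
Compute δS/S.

For a sum/difference, combine absolute errors in quadrature:
  (δu)² = 121;  (2·δy)² = 164;  (2·δc)² = 92.2;  (3·δx)² = 29200
δS = √(29600) = 172
S = 2420, so δS/S = 172/2420 = 0.0712.

0.0712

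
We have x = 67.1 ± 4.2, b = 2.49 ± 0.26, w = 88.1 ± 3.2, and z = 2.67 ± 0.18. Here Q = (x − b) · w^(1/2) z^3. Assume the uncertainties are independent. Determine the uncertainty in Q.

Let u = x − b = 64.6. δu = √(δx² + δb²) = √(17.6 + 0.0676) = 4.21, so δu/u = 0.0651.
Q is then a monomial in u, w, z:
δQ/Q = √((δu/u)² + (½·δw/w)² + (3·δz/z)²) = √(0.00424 + 0.000330 + 0.0409) = 0.213
Q = 11500, so δQ = 0.213 × 11500 = 2460.

2460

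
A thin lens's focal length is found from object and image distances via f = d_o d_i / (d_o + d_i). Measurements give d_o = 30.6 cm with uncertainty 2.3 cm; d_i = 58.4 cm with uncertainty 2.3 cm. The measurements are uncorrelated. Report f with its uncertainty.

∂f/∂d_o = (d_i/(d_o+d_i))² = 0.431;  ∂f/∂d_i = (d_o/(d_o+d_i))² = 0.118
δf = √((∂f/∂d_o · δd_o)² + (∂f/∂d_i · δd_i)²) = √(0.981 + 0.0739) = 1.03 cm
f = 20.1 cm.

20.1 ± 1.03 cm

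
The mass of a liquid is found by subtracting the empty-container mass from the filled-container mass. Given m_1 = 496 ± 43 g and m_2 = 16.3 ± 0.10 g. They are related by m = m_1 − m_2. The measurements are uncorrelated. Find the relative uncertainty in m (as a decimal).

0.0896

Sums and differences: (δm)² = Σ (cᵢ δxᵢ)².
  (δm_1)² = 1850;  (δm_2)² = 0.0100
δm = √(1850) = 43.0 g
m = 480 g, so δm/m = 43.0/480 = 0.0896.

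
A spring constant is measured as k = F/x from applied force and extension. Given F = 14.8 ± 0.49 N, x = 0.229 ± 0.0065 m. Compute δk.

Relative error in a monomial: (δk/k)² = Σ (nᵢ · δxᵢ/xᵢ)².
  (1·δF/F)² = (1×0.0331)² = 0.00110;  (-1·δx/x)² = (-1×0.0284)² = 0.000806
δk/k = √(0.00190) = 0.0436
k = 64.6 N/m, so δk = 0.0436 × 64.6 = 2.82 N/m.

2.82 N/m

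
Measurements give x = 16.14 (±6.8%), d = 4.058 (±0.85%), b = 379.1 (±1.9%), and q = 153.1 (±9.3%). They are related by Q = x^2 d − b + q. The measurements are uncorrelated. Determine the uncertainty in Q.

Let p = x^2·d = 1057. δp/p = √((2·δx/x)² + (1·δd/d)²) = √(0.0185 + 7.23e-05) = 0.136, so δp = 144.
Q = p − b + q: δQ = √(δp² + δb² + δq²) = √(20700 + 51.9 + 203) = 145

145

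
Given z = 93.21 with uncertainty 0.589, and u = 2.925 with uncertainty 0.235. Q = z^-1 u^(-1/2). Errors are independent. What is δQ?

For a monomial Q ∝ z^-1, u^(-1/2), fractional errors add in quadrature:
  (-1·δz/z)² = (-1×0.00632)² = 3.99e-05;  (−½·δu/u)² = (-0.5×0.0803)² = 0.00161
δQ/Q = √(0.00165) = 0.0407
Q = 0.006273, so δQ = 0.0407 × 0.006273 = 0.000255.

0.000255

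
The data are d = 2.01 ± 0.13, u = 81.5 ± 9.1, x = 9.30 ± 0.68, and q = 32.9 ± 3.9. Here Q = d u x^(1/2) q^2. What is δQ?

Relative error in a monomial: (δQ/Q)² = Σ (nᵢ · δxᵢ/xᵢ)².
  (1·δd/d)² = (1×0.0647)² = 0.00418;  (1·δu/u)² = (1×0.112)² = 0.0125;  (½·δx/x)² = (0.5×0.0731)² = 0.00134;  (2·δq/q)² = (2×0.119)² = 0.0562
δQ/Q = √(0.0742) = 0.272
Q = 5.41e+05, so δQ = 0.272 × 5.41e+05 = 1.47e+05.

1.47e+05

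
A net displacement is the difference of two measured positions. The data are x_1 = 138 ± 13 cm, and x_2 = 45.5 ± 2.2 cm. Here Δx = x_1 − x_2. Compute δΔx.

13.2 cm

For a sum/difference, combine absolute errors in quadrature:
  (δx_1)² = 169;  (δx_2)² = 4.84
δΔx = √(174) = 13.2 cm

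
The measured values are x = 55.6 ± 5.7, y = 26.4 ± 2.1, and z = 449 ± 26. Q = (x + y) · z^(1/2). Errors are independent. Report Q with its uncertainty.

Let u = x + y = 82.0. δu = √(δx² + δy²) = √(32.5 + 4.41) = 6.07, so δu/u = 0.0741.
Q is then a monomial in u, z:
δQ/Q = √((δu/u)² + (½·δz/z)²) = √(0.00549 + 0.000838) = 0.0795
Q = 1740, so δQ = 0.0795 × 1740 = 138.

1740 ± 138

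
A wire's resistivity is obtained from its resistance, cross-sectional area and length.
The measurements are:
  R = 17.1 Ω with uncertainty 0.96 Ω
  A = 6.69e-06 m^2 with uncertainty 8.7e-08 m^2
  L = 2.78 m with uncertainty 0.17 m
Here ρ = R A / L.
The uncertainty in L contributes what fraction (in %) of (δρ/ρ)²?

(δρ/ρ)² = (1·δR/R)² + (1·δA/A)² + (-1·δL/L)²
  R term: (1×0.0561)² = 0.00315
  A term: (1×0.0130)² = 0.000169
  L term: (-1×0.0612)² = 0.00374
Total = 0.00706. Share from L = 0.00374/0.00706 = 0.530.

53.0%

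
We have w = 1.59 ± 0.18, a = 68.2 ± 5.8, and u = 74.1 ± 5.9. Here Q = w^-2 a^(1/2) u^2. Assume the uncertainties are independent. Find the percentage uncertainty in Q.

Relative error in a monomial: (δQ/Q)² = Σ (nᵢ · δxᵢ/xᵢ)².
  (-2·δw/w)² = (-2×0.113)² = 0.0513;  (½·δa/a)² = (0.5×0.0850)² = 0.00181;  (2·δu/u)² = (2×0.0796)² = 0.0254
δQ/Q = √(0.0784) = 0.280

28.0%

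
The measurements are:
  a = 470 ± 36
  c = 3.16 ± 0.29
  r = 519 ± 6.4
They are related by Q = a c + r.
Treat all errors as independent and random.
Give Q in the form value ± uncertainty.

2000 ± 178

Let p = a·c = 1490. δp/p = √((1·δa/a)² + (1·δc/c)²) = √(0.00587 + 0.00842) = 0.120, so δp = 178.
Q = p + r: δQ = √(δp² + δr²) = √(31500 + 41.0) = 178
Q = 2000.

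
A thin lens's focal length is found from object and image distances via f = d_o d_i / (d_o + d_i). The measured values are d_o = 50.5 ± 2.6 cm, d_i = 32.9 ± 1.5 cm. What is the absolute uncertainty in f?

0.683 cm

∂f/∂d_o = (d_i/(d_o+d_i))² = 0.156;  ∂f/∂d_i = (d_o/(d_o+d_i))² = 0.367
δf = √((∂f/∂d_o · δd_o)² + (∂f/∂d_i · δd_i)²) = √(0.164 + 0.302) = 0.683 cm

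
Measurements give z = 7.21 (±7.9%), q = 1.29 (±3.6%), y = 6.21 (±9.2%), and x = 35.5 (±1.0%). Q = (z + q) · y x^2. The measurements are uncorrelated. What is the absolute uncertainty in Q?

7700

Let u = z + q = 8.50. δu = √(δz² + δq²) = √(0.324 + 0.00216) = 0.571, so δu/u = 0.0672.
Q is then a monomial in u, y, x:
δQ/Q = √((δu/u)² + (1·δy/y)² + (2·δx/x)²) = √(0.00452 + 0.00846 + 0.000400) = 0.116
Q = 66500, so δQ = 0.116 × 66500 = 7700.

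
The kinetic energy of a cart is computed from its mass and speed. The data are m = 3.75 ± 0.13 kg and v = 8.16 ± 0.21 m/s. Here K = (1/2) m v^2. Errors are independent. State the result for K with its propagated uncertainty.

K is a product of powers, so relative uncertainties combine in quadrature:
  (1·δm/m)² = (1×0.0347)² = 0.00120;  (2·δv/v)² = (2×0.0257)² = 0.00265
δK/K = √(0.00385) = 0.0621
K = 125 J, so δK = 0.0621 × 125 = 7.75 J.

125 ± 7.75 J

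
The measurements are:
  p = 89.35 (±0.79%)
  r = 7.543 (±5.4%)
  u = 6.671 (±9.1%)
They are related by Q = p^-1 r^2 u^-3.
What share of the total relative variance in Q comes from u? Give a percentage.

86.4%

(δQ/Q)² = (-1·δp/p)² + (2·δr/r)² + (-3·δu/u)²
  p term: (-1×0.00790)² = 6.24e-05
  r term: (2×0.0540)² = 0.0117
  u term: (-3×0.0910)² = 0.0745
Total = 0.0863. Share from u = 0.0745/0.0863 = 0.864.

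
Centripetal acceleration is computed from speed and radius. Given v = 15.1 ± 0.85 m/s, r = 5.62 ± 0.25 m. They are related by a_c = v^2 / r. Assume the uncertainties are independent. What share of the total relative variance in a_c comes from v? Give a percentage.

(δa_c/a_c)² = (2·δv/v)² + (-1·δr/r)²
  v term: (2×0.0563)² = 0.0127
  r term: (-1×0.0445)² = 0.00198
Total = 0.0147. Share from v = 0.0127/0.0147 = 0.865.

86.5%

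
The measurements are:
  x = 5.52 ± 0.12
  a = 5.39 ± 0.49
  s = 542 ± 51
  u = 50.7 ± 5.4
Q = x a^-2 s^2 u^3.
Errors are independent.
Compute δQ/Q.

0.414

Products/powers → add relative errors in quadrature, weighted by exponent:
  (1·δx/x)² = (1×0.0217)² = 0.000473;  (-2·δa/a)² = (-2×0.0909)² = 0.0331;  (2·δs/s)² = (2×0.0941)² = 0.0354;  (3·δu/u)² = (3×0.107)² = 0.102
δQ/Q = √(0.171) = 0.414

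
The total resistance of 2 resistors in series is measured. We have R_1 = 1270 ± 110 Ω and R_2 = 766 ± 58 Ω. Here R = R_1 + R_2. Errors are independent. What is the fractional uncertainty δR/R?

0.0611

For a sum/difference, combine absolute errors in quadrature:
  (δR_1)² = 12100;  (δR_2)² = 3360
δR = √(15500) = 124 Ω
R = 2040 Ω, so δR/R = 124/2040 = 0.0611.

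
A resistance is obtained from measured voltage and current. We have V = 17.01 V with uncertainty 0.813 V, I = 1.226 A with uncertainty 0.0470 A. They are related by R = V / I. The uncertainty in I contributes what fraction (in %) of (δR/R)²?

39.1%

(δR/R)² = (1·δV/V)² + (-1·δI/I)²
  V term: (1×0.0478)² = 0.00228
  I term: (-1×0.0383)² = 0.00147
Total = 0.00375. Share from I = 0.00147/0.00375 = 0.391.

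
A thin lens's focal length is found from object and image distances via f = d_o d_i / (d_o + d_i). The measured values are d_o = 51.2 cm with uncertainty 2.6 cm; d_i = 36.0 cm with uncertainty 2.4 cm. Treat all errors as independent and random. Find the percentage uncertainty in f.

4.44%

∂f/∂d_o = (d_i/(d_o+d_i))² = 0.170;  ∂f/∂d_i = (d_o/(d_o+d_i))² = 0.345
δf = √((∂f/∂d_o · δd_o)² + (∂f/∂d_i · δd_i)²) = √(0.196 + 0.685) = 0.939 cm
f = 21.1 cm, so δf/f = 0.939/21.1 = 0.0444.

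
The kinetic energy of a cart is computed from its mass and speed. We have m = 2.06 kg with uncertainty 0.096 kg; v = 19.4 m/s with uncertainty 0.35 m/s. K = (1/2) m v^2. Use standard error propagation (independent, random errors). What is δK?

22.8 J

For a monomial K ∝ m, v^2, fractional errors add in quadrature:
  (1·δm/m)² = (1×0.0466)² = 0.00217;  (2·δv/v)² = (2×0.0180)² = 0.00130
δK/K = √(0.00347) = 0.0589
K = 388 J, so δK = 0.0589 × 388 = 22.8 J.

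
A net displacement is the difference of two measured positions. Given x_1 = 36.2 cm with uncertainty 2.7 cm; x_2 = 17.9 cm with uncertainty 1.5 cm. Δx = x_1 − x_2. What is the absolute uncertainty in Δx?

Each term contributes (cᵢ δxᵢ)² to (δΔx)²:
  (δx_1)² = 7.29;  (δx_2)² = 2.25
δΔx = √(9.54) = 3.09 cm

3.09 cm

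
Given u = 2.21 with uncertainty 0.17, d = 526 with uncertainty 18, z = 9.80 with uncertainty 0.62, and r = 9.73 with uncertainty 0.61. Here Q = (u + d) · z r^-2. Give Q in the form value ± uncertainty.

54.7 ± 7.90

Let w = u + d = 528. δw = √(δu² + δd²) = √(0.0289 + 324) = 18.0, so δw/w = 0.0341.
Q is then a monomial in w, z, r:
δQ/Q = √((δw/w)² + (1·δz/z)² + (-2·δr/r)²) = √(0.00116 + 0.00400 + 0.0157) = 0.145
Q = 54.7, so δQ = 0.145 × 54.7 = 7.90.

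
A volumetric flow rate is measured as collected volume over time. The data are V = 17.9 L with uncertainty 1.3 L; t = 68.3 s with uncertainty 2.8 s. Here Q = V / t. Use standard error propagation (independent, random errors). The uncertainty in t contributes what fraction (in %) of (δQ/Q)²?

24.2%

(δQ/Q)² = (1·δV/V)² + (-1·δt/t)²
  V term: (1×0.0726)² = 0.00527
  t term: (-1×0.0410)² = 0.00168
Total = 0.00696. Share from t = 0.00168/0.00696 = 0.242.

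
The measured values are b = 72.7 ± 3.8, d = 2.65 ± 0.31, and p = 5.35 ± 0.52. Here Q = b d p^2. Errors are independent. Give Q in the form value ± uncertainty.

Relative error in a monomial: (δQ/Q)² = Σ (nᵢ · δxᵢ/xᵢ)².
  (1·δb/b)² = (1×0.0523)² = 0.00273;  (1·δd/d)² = (1×0.117)² = 0.0137;  (2·δp/p)² = (2×0.0972)² = 0.0378
δQ/Q = √(0.0542) = 0.233
Q = 5510, so δQ = 0.233 × 5510 = 1280.

5510 ± 1280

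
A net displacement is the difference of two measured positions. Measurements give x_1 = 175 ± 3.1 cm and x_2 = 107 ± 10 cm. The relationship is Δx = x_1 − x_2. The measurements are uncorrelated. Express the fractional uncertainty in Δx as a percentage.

15.4%

Absolute uncertainties add in quadrature for a linear combination:
  (δx_1)² = 9.61;  (δx_2)² = 100
δΔx = √(110) = 10.5 cm
Δx = 68.0 cm, so δΔx/Δx = 10.5/68.0 = 0.154.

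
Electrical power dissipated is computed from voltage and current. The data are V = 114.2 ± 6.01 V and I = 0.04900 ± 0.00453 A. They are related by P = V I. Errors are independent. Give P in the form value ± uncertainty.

5.596 ± 0.595 W

Each factor contributes (exponent × relative error)² to (δP/P)²:
  (1·δV/V)² = (1×0.0526)² = 0.00277;  (1·δI/I)² = (1×0.0924)² = 0.00855
δP/P = √(0.0113) = 0.106
P = 5.596 W, so δP = 0.106 × 5.596 = 0.595 W.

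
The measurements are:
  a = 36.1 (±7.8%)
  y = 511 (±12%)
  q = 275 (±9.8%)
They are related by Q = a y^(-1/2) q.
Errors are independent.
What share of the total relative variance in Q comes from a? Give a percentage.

31.5%

(δQ/Q)² = (1·δa/a)² + (−½·δy/y)² + (1·δq/q)²
  a term: (1×0.0780)² = 0.00608
  y term: (-0.5×0.120)² = 0.00360
  q term: (1×0.0980)² = 0.00960
Total = 0.0193. Share from a = 0.00608/0.0193 = 0.315.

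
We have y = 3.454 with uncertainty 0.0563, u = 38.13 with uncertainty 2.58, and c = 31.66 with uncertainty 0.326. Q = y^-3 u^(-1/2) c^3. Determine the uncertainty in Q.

Products/powers → add relative errors in quadrature, weighted by exponent:
  (-3·δy/y)² = (-3×0.0163)² = 0.00239;  (−½·δu/u)² = (-0.5×0.0677)² = 0.00114;  (3·δc/c)² = (3×0.0103)² = 0.000954
δQ/Q = √(0.00449) = 0.0670
Q = 124.7, so δQ = 0.0670 × 124.7 = 8.36.

8.36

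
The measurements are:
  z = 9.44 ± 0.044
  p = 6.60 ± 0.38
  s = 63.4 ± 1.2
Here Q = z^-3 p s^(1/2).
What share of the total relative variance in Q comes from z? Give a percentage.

5.43%

(δQ/Q)² = (-3·δz/z)² + (1·δp/p)² + (½·δs/s)²
  z term: (-3×0.00466)² = 0.000196
  p term: (1×0.0576)² = 0.00331
  s term: (0.5×0.0189)² = 8.96e-05
Total = 0.00360. Share from z = 0.000196/0.00360 = 0.0543.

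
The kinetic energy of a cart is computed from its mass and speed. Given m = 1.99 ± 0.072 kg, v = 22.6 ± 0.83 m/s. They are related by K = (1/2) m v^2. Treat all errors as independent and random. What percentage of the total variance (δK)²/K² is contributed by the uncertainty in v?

80.5%

(δK/K)² = (1·δm/m)² + (2·δv/v)²
  m term: (1×0.0362)² = 0.00131
  v term: (2×0.0367)² = 0.00540
Total = 0.00670. Share from v = 0.00540/0.00670 = 0.805.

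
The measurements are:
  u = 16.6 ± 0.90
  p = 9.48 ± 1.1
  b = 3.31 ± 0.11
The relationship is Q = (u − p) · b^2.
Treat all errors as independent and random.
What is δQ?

Let w = u − p = 7.12. δw = √(δu² + δp²) = √(0.810 + 1.21) = 1.42, so δw/w = 0.200.
Q is then a monomial in w, b:
δQ/Q = √((δw/w)² + (2·δb/b)²) = √(0.0398 + 0.00442) = 0.210
Q = 78.0, so δQ = 0.210 × 78.0 = 16.4.

16.4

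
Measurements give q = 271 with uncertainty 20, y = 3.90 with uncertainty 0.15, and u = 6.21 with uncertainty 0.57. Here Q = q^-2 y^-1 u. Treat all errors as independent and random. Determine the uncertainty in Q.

Each factor contributes (exponent × relative error)² to (δQ/Q)²:
  (-2·δq/q)² = (-2×0.0738)² = 0.0218;  (-1·δy/y)² = (-1×0.0385)² = 0.00148;  (1·δu/u)² = (1×0.0918)² = 0.00842
δQ/Q = √(0.0317) = 0.178
Q = 2.17e-05, so δQ = 0.178 × 2.17e-05 = 3.86e-06.

3.86e-06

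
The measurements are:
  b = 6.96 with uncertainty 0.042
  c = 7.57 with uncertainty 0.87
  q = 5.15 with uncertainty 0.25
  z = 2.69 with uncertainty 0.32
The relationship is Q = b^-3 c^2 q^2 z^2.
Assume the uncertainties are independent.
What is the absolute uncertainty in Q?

Relative error in a monomial: (δQ/Q)² = Σ (nᵢ · δxᵢ/xᵢ)².
  (-3·δb/b)² = (-3×0.00603)² = 0.000328;  (2·δc/c)² = (2×0.115)² = 0.0528;  (2·δq/q)² = (2×0.0485)² = 0.00943;  (2·δz/z)² = (2×0.119)² = 0.0566
δQ/Q = √(0.119) = 0.345
Q = 32.6, so δQ = 0.345 × 32.6 = 11.3.

11.3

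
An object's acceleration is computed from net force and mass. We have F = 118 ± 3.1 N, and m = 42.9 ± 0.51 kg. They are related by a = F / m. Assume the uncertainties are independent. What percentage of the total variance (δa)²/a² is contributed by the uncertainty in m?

17.0%

(δa/a)² = (1·δF/F)² + (-1·δm/m)²
  F term: (1×0.0263)² = 0.000690
  m term: (-1×0.0119)² = 0.000141
Total = 0.000832. Share from m = 0.000141/0.000832 = 0.170.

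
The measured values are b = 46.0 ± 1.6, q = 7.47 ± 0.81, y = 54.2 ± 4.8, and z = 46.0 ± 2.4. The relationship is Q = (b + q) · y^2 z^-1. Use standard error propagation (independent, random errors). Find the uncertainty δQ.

641

Let u = b + q = 53.5. δu = √(δb² + δq²) = √(2.56 + 0.656) = 1.79, so δu/u = 0.0335.
Q is then a monomial in u, y, z:
δQ/Q = √((δu/u)² + (2·δy/y)² + (-1·δz/z)²) = √(0.00112 + 0.0314 + 0.00272) = 0.188
Q = 3410, so δQ = 0.188 × 3410 = 641.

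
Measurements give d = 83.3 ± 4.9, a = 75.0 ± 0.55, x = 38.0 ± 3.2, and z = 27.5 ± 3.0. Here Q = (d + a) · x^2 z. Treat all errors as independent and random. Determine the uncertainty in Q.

Let u = d + a = 158. δu = √(δd² + δa²) = √(24.0 + 0.303) = 4.93, so δu/u = 0.0311.
Q is then a monomial in u, x, z:
δQ/Q = √((δu/u)² + (2·δx/x)² + (1·δz/z)²) = √(0.000970 + 0.0284 + 0.0119) = 0.203
Q = 6.29e+06, so δQ = 0.203 × 6.29e+06 = 1.28e+06.

1.28e+06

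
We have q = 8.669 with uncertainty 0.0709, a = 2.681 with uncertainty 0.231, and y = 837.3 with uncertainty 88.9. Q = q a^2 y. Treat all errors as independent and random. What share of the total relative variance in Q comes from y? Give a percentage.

(δQ/Q)² = (1·δq/q)² + (2·δa/a)² + (1·δy/y)²
  q term: (1×0.00818)² = 6.69e-05
  a term: (2×0.0862)² = 0.0297
  y term: (1×0.106)² = 0.0113
Total = 0.0410. Share from y = 0.0113/0.0410 = 0.275.

27.5%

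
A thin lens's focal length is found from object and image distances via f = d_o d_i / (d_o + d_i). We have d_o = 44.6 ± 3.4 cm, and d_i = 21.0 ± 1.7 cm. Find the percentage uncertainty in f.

∂f/∂d_o = (d_i/(d_o+d_i))² = 0.102;  ∂f/∂d_i = (d_o/(d_o+d_i))² = 0.462
δf = √((∂f/∂d_o · δd_o)² + (∂f/∂d_i · δd_i)²) = √(0.121 + 0.617) = 0.860 cm
f = 14.3 cm, so δf/f = 0.860/14.3 = 0.0602.

6.02%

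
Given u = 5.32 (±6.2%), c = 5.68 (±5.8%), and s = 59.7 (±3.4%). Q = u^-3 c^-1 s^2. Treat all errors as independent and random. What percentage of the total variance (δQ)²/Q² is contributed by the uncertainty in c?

(δQ/Q)² = (-3·δu/u)² + (-1·δc/c)² + (2·δs/s)²
  u term: (-3×0.0620)² = 0.0346
  c term: (-1×0.0580)² = 0.00336
  s term: (2×0.0340)² = 0.00462
Total = 0.0426. Share from c = 0.00336/0.0426 = 0.0790.

7.90%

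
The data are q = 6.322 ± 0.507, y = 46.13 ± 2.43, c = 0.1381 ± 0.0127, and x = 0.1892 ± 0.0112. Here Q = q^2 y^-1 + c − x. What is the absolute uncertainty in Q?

0.147

Let p = q^2·y^-1 = 0.8664. δp/p = √((2·δq/q)² + (-1·δy/y)²) = √(0.0257 + 0.00277) = 0.169, so δp = 0.146.
Q = p + c − x: δQ = √(δp² + δc² + δx²) = √(0.0214 + 0.000161 + 0.000125) = 0.147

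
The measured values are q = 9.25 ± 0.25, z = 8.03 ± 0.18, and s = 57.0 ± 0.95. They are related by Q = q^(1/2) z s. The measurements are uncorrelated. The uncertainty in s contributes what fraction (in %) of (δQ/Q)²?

28.8%

(δQ/Q)² = (½·δq/q)² + (1·δz/z)² + (1·δs/s)²
  q term: (0.5×0.0270)² = 0.000183
  z term: (1×0.0224)² = 0.000502
  s term: (1×0.0167)² = 0.000278
Total = 0.000963. Share from s = 0.000278/0.000963 = 0.288.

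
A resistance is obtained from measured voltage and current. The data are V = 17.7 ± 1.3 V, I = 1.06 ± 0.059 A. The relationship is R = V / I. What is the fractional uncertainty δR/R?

Each factor contributes (exponent × relative error)² to (δR/R)²:
  (1·δV/V)² = (1×0.0734)² = 0.00539;  (-1·δI/I)² = (-1×0.0557)² = 0.00310
δR/R = √(0.00849) = 0.0922

0.0922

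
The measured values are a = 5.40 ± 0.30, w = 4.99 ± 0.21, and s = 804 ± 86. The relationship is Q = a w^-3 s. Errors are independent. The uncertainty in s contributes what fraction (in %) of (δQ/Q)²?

37.6%

(δQ/Q)² = (1·δa/a)² + (-3·δw/w)² + (1·δs/s)²
  a term: (1×0.0556)² = 0.00309
  w term: (-3×0.0421)² = 0.0159
  s term: (1×0.107)² = 0.0114
Total = 0.0305. Share from s = 0.0114/0.0305 = 0.376.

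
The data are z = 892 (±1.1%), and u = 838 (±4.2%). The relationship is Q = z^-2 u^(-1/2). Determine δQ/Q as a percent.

3.04%

Q is a product of powers, so relative uncertainties combine in quadrature:
  (-2·δz/z)² = (-2×0.0110)² = 0.000484;  (−½·δu/u)² = (-0.5×0.0420)² = 0.000441
δQ/Q = √(0.000925) = 0.0304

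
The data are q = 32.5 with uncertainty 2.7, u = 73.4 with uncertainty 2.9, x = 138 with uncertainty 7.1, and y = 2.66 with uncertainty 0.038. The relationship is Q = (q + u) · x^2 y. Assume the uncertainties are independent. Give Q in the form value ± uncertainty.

Let w = q + u = 106. δw = √(δq² + δu²) = √(7.29 + 8.41) = 3.96, so δw/w = 0.0374.
Q is then a monomial in w, x, y:
δQ/Q = √((δw/w)² + (2·δx/x)² + (1·δy/y)²) = √(0.00140 + 0.0106 + 0.000204) = 0.110
Q = 5.36e+06, so δQ = 0.110 × 5.36e+06 = 5.92e+05.

(5.36 ± 0.592) × 10^6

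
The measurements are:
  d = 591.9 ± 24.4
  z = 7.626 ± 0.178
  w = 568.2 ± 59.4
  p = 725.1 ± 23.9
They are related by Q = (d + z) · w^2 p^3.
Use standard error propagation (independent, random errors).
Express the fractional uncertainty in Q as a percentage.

23.5%

Let u = d + z = 599.5. δu = √(δd² + δz²) = √(595 + 0.0317) = 24.4, so δu/u = 0.0407.
Q is then a monomial in u, w, p:
δQ/Q = √((δu/u)² + (2·δw/w)² + (3·δp/p)²) = √(0.00166 + 0.0437 + 0.00978) = 0.235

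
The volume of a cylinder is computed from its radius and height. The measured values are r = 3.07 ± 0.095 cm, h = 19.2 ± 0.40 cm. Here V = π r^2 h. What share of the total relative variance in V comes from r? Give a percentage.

89.8%

(δV/V)² = (2·δr/r)² + (1·δh/h)²
  r term: (2×0.0309)² = 0.00383
  h term: (1×0.0208)² = 0.000434
Total = 0.00426. Share from r = 0.00383/0.00426 = 0.898.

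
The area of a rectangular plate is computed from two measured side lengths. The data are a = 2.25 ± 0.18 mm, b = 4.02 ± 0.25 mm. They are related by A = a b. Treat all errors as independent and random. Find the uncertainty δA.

0.917 mm^2

Each factor contributes (exponent × relative error)² to (δA/A)²:
  (1·δa/a)² = (1×0.0800)² = 0.00640;  (1·δb/b)² = (1×0.0622)² = 0.00387
δA/A = √(0.0103) = 0.101
A = 9.04 mm^2, so δA = 0.101 × 9.04 = 0.917 mm^2.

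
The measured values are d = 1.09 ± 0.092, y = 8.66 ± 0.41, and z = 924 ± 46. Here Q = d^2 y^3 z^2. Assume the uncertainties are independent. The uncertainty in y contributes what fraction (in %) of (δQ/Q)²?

(δQ/Q)² = (2·δd/d)² + (3·δy/y)² + (2·δz/z)²
  d term: (2×0.0844)² = 0.0285
  y term: (3×0.0473)² = 0.0202
  z term: (2×0.0498)² = 0.00991
Total = 0.0586. Share from y = 0.0202/0.0586 = 0.344.

34.4%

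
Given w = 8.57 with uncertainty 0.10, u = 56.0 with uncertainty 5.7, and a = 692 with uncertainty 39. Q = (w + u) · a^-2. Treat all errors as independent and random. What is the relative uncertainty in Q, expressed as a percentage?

14.3%

Let h = w + u = 64.6. δh = √(δw² + δu²) = √(0.0100 + 32.5) = 5.70, so δh/h = 0.0883.
Q is then a monomial in h, a:
δQ/Q = √((δh/h)² + (-2·δa/a)²) = √(0.00780 + 0.0127) = 0.143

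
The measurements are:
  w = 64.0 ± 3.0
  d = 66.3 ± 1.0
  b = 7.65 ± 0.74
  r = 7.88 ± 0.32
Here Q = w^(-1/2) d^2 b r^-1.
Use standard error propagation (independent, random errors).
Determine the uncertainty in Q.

Products/powers → add relative errors in quadrature, weighted by exponent:
  (−½·δw/w)² = (-0.5×0.0469)² = 0.000549;  (2·δd/d)² = (2×0.0151)² = 0.000910;  (1·δb/b)² = (1×0.0967)² = 0.00936;  (-1·δr/r)² = (-1×0.0406)² = 0.00165
δQ/Q = √(0.0125) = 0.112
Q = 533, so δQ = 0.112 × 533 = 59.6.

59.6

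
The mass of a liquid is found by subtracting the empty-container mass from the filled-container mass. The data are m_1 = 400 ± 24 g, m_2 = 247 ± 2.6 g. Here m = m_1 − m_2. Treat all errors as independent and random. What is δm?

24.1 g

For a sum/difference, combine absolute errors in quadrature:
  (δm_1)² = 576;  (δm_2)² = 6.76
δm = √(583) = 24.1 g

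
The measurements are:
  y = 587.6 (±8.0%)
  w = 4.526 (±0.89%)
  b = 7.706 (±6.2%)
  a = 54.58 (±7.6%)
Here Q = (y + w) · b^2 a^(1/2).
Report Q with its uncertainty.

259800 ± 39500

Let u = y + w = 592.1. δu = √(δy² + δw²) = √(2210 + 0.00162) = 47.0, so δu/u = 0.0794.
Q is then a monomial in u, b, a:
δQ/Q = √((δu/u)² + (2·δb/b)² + (½·δa/a)²) = √(0.00630 + 0.0154 + 0.00144) = 0.152
Q = 259800, so δQ = 0.152 × 259800 = 39500.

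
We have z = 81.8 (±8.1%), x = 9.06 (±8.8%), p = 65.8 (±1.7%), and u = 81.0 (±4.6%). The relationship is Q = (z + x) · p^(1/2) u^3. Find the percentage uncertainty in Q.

Let w = z + x = 90.9. δw = √(δz² + δx²) = √(43.9 + 0.636) = 6.67, so δw/w = 0.0734.
Q is then a monomial in w, p, u:
δQ/Q = √((δw/w)² + (½·δp/p)² + (3·δu/u)²) = √(0.00539 + 7.23e-05 + 0.0190) = 0.157

15.7%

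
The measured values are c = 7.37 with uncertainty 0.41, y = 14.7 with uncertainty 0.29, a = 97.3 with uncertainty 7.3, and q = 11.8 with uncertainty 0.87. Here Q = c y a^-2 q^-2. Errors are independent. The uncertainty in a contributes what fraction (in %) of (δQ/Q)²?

(δQ/Q)² = (1·δc/c)² + (1·δy/y)² + (-2·δa/a)² + (-2·δq/q)²
  c term: (1×0.0556)² = 0.00309
  y term: (1×0.0197)² = 0.000389
  a term: (-2×0.0750)² = 0.0225
  q term: (-2×0.0737)² = 0.0217
Total = 0.0477. Share from a = 0.0225/0.0477 = 0.472.

47.2%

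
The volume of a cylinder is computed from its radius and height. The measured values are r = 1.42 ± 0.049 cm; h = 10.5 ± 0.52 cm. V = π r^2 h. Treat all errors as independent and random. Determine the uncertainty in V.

5.65 cm^3

For a monomial V ∝ r^2, h, fractional errors add in quadrature:
  (2·δr/r)² = (2×0.0345)² = 0.00476;  (1·δh/h)² = (1×0.0495)² = 0.00245
δV/V = √(0.00722) = 0.0849
V = 66.5 cm^3, so δV = 0.0849 × 66.5 = 5.65 cm^3.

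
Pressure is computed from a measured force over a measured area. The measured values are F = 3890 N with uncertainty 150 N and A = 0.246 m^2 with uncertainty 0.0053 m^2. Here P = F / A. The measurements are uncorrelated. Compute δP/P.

0.0442

P is a product of powers, so relative uncertainties combine in quadrature:
  (1·δF/F)² = (1×0.0386)² = 0.00149;  (-1·δA/A)² = (-1×0.0215)² = 0.000464
δP/P = √(0.00195) = 0.0442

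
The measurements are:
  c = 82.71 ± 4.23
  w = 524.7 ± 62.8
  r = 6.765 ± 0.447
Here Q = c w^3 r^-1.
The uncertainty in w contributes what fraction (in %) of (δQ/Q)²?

(δQ/Q)² = (1·δc/c)² + (3·δw/w)² + (-1·δr/r)²
  c term: (1×0.0511)² = 0.00262
  w term: (3×0.120)² = 0.129
  r term: (-1×0.0661)² = 0.00437
Total = 0.136. Share from w = 0.129/0.136 = 0.949.

94.9%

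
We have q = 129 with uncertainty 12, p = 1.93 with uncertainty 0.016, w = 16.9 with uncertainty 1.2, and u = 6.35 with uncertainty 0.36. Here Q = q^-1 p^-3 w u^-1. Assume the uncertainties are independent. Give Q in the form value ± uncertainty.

For a monomial Q ∝ q^-1, p^-3, w, u^-1, fractional errors add in quadrature:
  (-1·δq/q)² = (-1×0.0930)² = 0.00865;  (-3·δp/p)² = (-3×0.00829)² = 0.000619;  (1·δw/w)² = (1×0.0710)² = 0.00504;  (-1·δu/u)² = (-1×0.0567)² = 0.00321
δQ/Q = √(0.0175) = 0.132
Q = 0.00287, so δQ = 0.132 × 0.00287 = 0.000380.

0.00287 ± 0.000380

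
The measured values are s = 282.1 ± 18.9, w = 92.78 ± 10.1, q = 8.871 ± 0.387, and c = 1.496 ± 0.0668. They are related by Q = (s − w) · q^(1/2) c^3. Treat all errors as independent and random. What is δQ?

Let u = s − w = 189.3. δu = √(δs² + δw²) = √(357 + 102) = 21.4, so δu/u = 0.113.
Q is then a monomial in u, q, c:
δQ/Q = √((δu/u)² + (½·δq/q)² + (3·δc/c)²) = √(0.0128 + 0.000476 + 0.0179) = 0.177
Q = 1888, so δQ = 0.177 × 1888 = 334.

334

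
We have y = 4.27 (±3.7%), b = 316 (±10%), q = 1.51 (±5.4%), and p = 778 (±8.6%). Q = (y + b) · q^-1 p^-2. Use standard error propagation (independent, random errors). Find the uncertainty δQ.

Let u = y + b = 320. δu = √(δy² + δb²) = √(0.0250 + 999) = 31.6, so δu/u = 0.0987.
Q is then a monomial in u, q, p:
δQ/Q = √((δu/u)² + (-1·δq/q)² + (-2·δp/p)²) = √(0.00974 + 0.00292 + 0.0296) = 0.206
Q = 0.000350, so δQ = 0.206 × 0.000350 = 7.2e-05.

7.2e-05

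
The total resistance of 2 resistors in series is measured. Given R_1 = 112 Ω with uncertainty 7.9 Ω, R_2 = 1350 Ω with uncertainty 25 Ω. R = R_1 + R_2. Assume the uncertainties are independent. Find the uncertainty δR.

R is a linear combination, so absolute uncertainties add in quadrature:
  (δR_1)² = 62.4;  (δR_2)² = 625
δR = √(687) = 26.2 Ω

26.2 Ω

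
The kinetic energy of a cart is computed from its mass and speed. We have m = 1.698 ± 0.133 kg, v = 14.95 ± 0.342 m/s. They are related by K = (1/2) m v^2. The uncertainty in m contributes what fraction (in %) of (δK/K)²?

(δK/K)² = (1·δm/m)² + (2·δv/v)²
  m term: (1×0.0783)² = 0.00614
  v term: (2×0.0229)² = 0.00209
Total = 0.00823. Share from m = 0.00614/0.00823 = 0.746.

74.6%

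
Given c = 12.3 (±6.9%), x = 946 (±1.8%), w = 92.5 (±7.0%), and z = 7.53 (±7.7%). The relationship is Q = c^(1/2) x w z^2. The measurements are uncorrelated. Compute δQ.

Relative error in a monomial: (δQ/Q)² = Σ (nᵢ · δxᵢ/xᵢ)².
  (½·δc/c)² = (0.5×0.0690)² = 0.00119;  (1·δx/x)² = (1×0.0180)² = 0.000324;  (1·δw/w)² = (1×0.0700)² = 0.00490;  (2·δz/z)² = (2×0.0770)² = 0.0237
δQ/Q = √(0.0301) = 0.174
Q = 1.74e+07, so δQ = 0.174 × 1.74e+07 = 3.02e+06.

3.02e+06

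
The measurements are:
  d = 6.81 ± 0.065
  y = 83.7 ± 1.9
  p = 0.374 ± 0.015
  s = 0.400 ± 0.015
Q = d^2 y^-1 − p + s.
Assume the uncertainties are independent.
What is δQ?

0.0268

Let w = d^2·y^-1 = 0.554. δw/w = √((2·δd/d)² + (-1·δy/y)²) = √(0.000364 + 0.000515) = 0.0297, so δw = 0.0164.
Q = w − p + s: δQ = √(δw² + δp² + δs²) = √(0.000270 + 0.000225 + 0.000225) = 0.0268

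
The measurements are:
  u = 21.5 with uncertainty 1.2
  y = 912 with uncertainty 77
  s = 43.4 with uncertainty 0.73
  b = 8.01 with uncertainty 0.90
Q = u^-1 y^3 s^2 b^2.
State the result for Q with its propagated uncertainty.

(4.26 ± 1.47) × 10^12

Since Q is a product/quotient, work with relative uncertainties:
  (-1·δu/u)² = (-1×0.0558)² = 0.00312;  (3·δy/y)² = (3×0.0844)² = 0.0642;  (2·δs/s)² = (2×0.0168)² = 0.00113;  (2·δb/b)² = (2×0.112)² = 0.0505
δQ/Q = √(0.119) = 0.345
Q = 4.26e+12, so δQ = 0.345 × 4.26e+12 = 1.47e+12.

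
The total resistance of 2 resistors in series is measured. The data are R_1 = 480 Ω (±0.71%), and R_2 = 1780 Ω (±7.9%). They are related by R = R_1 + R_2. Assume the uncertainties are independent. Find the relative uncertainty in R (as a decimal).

Sums and differences: (δR)² = Σ (cᵢ δxᵢ)².
  (δR_1)² = 11.6;  (δR_2)² = 19800
δR = √(19800) = 141 Ω
R = 2260 Ω, so δR/R = 141/2260 = 0.0622.

0.0622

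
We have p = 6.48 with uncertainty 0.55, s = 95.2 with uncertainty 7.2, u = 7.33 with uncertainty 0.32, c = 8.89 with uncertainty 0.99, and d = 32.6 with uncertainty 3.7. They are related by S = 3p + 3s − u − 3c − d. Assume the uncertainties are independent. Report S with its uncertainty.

S is a linear combination, so absolute uncertainties add in quadrature:
  (3·δp)² = 2.72;  (3·δs)² = 467;  (δu)² = 0.102;  (3·δc)² = 8.82;  (δd)² = 13.7
δS = √(492) = 22.2
S = 238.

238 ± 22.2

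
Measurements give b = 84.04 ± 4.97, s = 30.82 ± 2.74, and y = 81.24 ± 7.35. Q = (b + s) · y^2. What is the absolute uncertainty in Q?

Let u = b + s = 114.9. δu = √(δb² + δs²) = √(24.7 + 7.51) = 5.68, so δu/u = 0.0494.
Q is then a monomial in u, y:
δQ/Q = √((δu/u)² + (2·δy/y)²) = √(0.00244 + 0.0327) = 0.188
Q = 758100, so δQ = 0.188 × 758100 = 1.42e+05.

1.42e+05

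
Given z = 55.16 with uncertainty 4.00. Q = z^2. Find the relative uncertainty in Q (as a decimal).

0.145

Q ∝ z^2, so δQ/Q = |2| · δz/z = 2 × 0.0725 = 0.145.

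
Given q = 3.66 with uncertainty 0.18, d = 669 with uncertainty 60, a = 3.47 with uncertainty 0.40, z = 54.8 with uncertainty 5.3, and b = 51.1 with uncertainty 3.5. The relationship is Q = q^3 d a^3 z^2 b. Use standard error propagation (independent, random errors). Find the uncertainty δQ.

Products/powers → add relative errors in quadrature, weighted by exponent:
  (3·δq/q)² = (3×0.0492)² = 0.0218;  (1·δd/d)² = (1×0.0897)² = 0.00804;  (3·δa/a)² = (3×0.115)² = 0.120;  (2·δz/z)² = (2×0.0967)² = 0.0374;  (1·δb/b)² = (1×0.0685)² = 0.00469
δQ/Q = √(0.192) = 0.438
Q = 2.1e+11, so δQ = 0.438 × 2.1e+11 = 9.2e+10.

9.2e+10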